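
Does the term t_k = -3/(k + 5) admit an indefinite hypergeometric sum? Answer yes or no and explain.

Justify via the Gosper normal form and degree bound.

No — the linear system for f has no solution.

Compute t_(k+1)/t_k: get (k + 5)/(k + 6).
Gosper form: A/B · C(k+1)/C(k) with A=k + 5, B=k + 6, C=1.
Set up (k + 5)·f(k+1) − (k + 5)·f(k) − (1) = 0.
deg f ≤ 0 (via 1,1,0).
Write f(k) = c0. Then LHS − RHS = -1, requiring -1 = 0: contradictory. No certificate.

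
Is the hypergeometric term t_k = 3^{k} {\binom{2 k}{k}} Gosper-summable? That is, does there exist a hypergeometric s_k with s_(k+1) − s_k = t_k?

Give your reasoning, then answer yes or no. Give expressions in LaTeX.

Ratio r(k) = 6*(2*k + 1)/(k + 1).
Normal form (A,B,C) = (12*k + 6, k + 1, 1).
f must satisfy (12*k + 6)·f(k+1) − (k)·f(k) = 1.
Degrees (1,1,0) ⇒ d ≤ -1.
deg f ≤ -1 is impossible — no certificate.

No — t_k has no hypergeometric antidifference.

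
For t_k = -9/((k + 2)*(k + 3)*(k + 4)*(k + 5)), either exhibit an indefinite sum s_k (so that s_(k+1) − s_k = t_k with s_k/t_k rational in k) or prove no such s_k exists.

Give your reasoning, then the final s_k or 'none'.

Ratio r(k) = (k + 2)/(k + 6).
A = k + 2, B = k + 6, C = 1.
Solve (k + 2)·f(k+1) − (k + 5)·f(k) = 1.
deg f ≤ 3 (via 1,1,0).
Coefficient equations give f(k) = k*(k**2 + 9*k + 26)/72.
Certificate R = B(k−1)f/C = k*(k + 5)*(k**2 + 9*k + 26)/72 gives s_k = k*(-k**2 - 9*k - 26)/(8*(k + 2)*(k + 3)*(k + 4)).
Check: Δs_k = -9/(k**4 + 14*k**3 + 71*k**2 + 154*k + 120). ✓

s_k = k*(-k**2 - 9*k - 26)/(8*(k + 2)*(k + 3)*(k + 4))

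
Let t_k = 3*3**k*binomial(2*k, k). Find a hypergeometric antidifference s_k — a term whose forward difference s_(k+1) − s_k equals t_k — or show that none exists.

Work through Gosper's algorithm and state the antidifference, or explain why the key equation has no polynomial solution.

none (Gosper's algorithm certifies no s_k)

t_(k+1)/t_k = 6*(2*k + 1)/(k + 1).
Factor: A=12*k + 6; B=k + 1; C=1.
Key eq: (12*k + 6)·f(k+1) = (k)·f(k) + (1).
deg f ≤ -1 (via 1,1,0).
Negative degree bound (-1): no f exists, t_k not Gosper-summable.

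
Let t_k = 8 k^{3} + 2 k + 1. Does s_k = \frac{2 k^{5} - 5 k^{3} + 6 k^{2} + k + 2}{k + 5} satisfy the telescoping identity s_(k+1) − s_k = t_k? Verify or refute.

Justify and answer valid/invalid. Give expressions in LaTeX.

Invalid: residual \frac{3 \left(- 6 k^{4} - 44 k^{3} + k^{2} - 11 k - 4\right)}{k^{2} + 11 k + 30} ≠ 0.

s_(k+1) = (k + 2*(k + 1)**5 - 5*(k + 1)**3 + 6*(k + 1)**2 + 3)/(k + 6)
s_(k+1) − s_k = 2*(4*k**5 + 35*k**4 + 55*k**3 + 13*k**2 + 19*k + 9)/(k**2 + 11*k + 30)
(s_(k+1) − s_k) − t_k = 3*(-6*k**4 - 44*k**3 + k**2 - 11*k - 4)/(k**2 + 11*k + 30)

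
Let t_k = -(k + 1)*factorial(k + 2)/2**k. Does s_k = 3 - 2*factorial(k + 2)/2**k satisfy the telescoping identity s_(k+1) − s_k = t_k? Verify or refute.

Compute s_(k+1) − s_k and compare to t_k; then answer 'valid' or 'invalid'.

Valid: the claim telescopes to t_k.

s_(k+1) = -2*2**(-k - 1)*factorial(k + 3) + 3
s_(k+1) − s_k = -(k + 1)*factorial(k + 2)/2**k
(s_(k+1) − s_k) − t_k = 0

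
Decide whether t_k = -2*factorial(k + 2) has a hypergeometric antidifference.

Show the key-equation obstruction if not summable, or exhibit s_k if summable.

No; the degree bound rules out any f.

The ratio is k + 3.
Normal form (A,B,C) = (k + 3, 1, 1).
Key eq: (k + 3)·f(k+1) = (1)·f(k) + (1).
From deg A=1, deg B=0, deg C=0: d=-1.
d = -1 < 0 ⇒ no nonzero polynomial f; not summable.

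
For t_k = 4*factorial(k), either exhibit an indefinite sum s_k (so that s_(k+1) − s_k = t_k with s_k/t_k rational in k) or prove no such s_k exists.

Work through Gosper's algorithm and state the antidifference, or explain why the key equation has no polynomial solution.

no hypergeometric antidifference exists

Ratio r(k) = k + 1.
So A=k + 1 and B=1, with C=1.
Solve (k + 1)·f(k+1) − (1)·f(k) = 1.
Bound: deg f ≤ -1.
deg f ≤ -1 is impossible — no certificate.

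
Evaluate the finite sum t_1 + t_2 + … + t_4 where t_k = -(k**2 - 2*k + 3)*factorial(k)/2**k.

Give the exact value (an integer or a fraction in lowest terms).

Ratio r(k) = (k**3 + k**2 + 2*k + 2)/(2*(k**2 - 2*k + 3)).
Take A(k)=k/2 + 1/2, B(k)=1, C(k)=k**2 - 2*k + 3.
f must satisfy (k/2 + 1/2)·f(k+1) − (1)·f(k) = k**2 - 2*k + 3.
d = 1 from the (1,0,2) case.
Match coefficients ⇒ f(k) = 2*(k - 2).
R(k) = B(k−1)·f(k)/C(k) = 2*(k - 2)/(k**2 - 2*k + 3); s_k = R·t_k = -2**(1 - k)*(k - 2)*factorial(k).
s_(k+1) − s_k = -(k**2 - 2*k + 3)*factorial(k)/2**k = t_k.
Telescoping: Σ = s_(5) − s_(1) = -45/2 − (1) = -47/2.

Σ = -47/2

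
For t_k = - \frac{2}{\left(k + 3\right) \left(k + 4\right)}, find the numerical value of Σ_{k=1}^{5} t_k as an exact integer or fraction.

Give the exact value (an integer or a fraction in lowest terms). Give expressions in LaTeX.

Step 1: r(k) = (k + 3)/(k + 5).
So A=k + 3 and B=k + 5, with C=1.
Need (k + 3)·f(k+1) − (k + 4)·f(k) = 1.
d = 1 from the (1,1,0) case.
A polynomial solution: f(k) = k/3.
R(k) = B(k−1)·f(k)/C(k) = k*(k + 4)/3; s_k = R·t_k = -2*k/(3*k + 9).
Verify: -2/(k**2 + 7*k + 12) matches t_k.
Evaluate s at k=6 and k=1: -4/9 and -1/6; difference -5/18.

Σ = -5/18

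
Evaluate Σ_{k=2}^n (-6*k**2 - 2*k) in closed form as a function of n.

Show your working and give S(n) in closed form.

S(n) = -2*n**3 - 4*n**2 - 2*n + 8

t_(k+1)/t_k = (k + 3*(k + 1)**2 + 1)/(k*(3*k + 1)).
Take A(k)=1, B(k)=1, C(k)=k**2 + k/3.
Set up (1)·f(k+1) − (1)·f(k) − (k**2 + k/3) = 0.
deg f ≤ 3 (via 0,0,2).
Match coefficients ⇒ f(k) = k**2*(k - 1)/3.
R(k) = B(k−1)·f(k)/C(k) = k*(k - 1)/(3*k + 1); s_k = R·t_k = 2*k**2*(1 - k).
Verify: 2*k*(-3*k - 1) matches t_k.
Σ_(k=2)^n t_k = s_(n+1) − s_(2) = (2*n*(-n**2 - 2*n - 1)) − (-8), i.e. -2*n**3 - 4*n**2 - 2*n + 8.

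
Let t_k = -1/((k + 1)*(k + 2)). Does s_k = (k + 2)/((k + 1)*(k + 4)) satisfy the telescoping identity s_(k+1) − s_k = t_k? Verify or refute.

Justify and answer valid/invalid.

s_(k+1) = (k + 3)/((k + 2)*(k + 5))
s_(k+1) − s_k = (-k**2 - 5*k - 8)/(k**4 + 12*k**3 + 49*k**2 + 78*k + 40)
(s_(k+1) − s_k) − t_k = 4*(k + 3)/(k**4 + 12*k**3 + 49*k**2 + 78*k + 40)

Invalid: residual 4*(k + 3)/(k**4 + 12*k**3 + 49*k**2 + 78*k + 40) ≠ 0.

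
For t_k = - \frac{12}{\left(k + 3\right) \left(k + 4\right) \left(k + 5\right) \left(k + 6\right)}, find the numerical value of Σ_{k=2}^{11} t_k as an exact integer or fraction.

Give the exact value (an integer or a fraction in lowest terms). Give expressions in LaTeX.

Ratio r(k) = (k + 3)/(k + 7).
Gosper form: A/B · C(k+1)/C(k) with A=k + 3, B=k + 7, C=1.
Key eq: (k + 3)·f(k+1) = (k + 6)·f(k) + (1).
deg f ≤ 3 (via 1,1,0).
Solve for f: f(k) = k*(k**2 + 12*k + 47)/180 (degree 3 ≤ 3).
Certificate R = B(k−1)f/C = k*(k + 6)*(k**2 + 12*k + 47)/180 gives s_k = k*(-k**2 - 12*k - 47)/(15*(k + 3)*(k + 4)*(k + 5)).
Δs = -12/(k**4 + 18*k**3 + 119*k**2 + 342*k + 360), as required.
Telescoping: Σ = s_(12) − s_(2) = -67/1020 − (-1/21) = -43/2380.

Σ = -43/2380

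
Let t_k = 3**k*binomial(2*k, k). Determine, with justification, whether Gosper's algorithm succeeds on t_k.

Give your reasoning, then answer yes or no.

The ratio is 6*(2*k + 1)/(k + 1).
Normal form (A,B,C) = (12*k + 6, k + 1, 1).
Set up (12*k + 6)·f(k+1) − (k)·f(k) − (1) = 0.
Degrees (1,1,0) ⇒ d ≤ -1.
d = -1 < 0 ⇒ no nonzero polynomial f; not summable.

No — negative degree bound, so no certificate f.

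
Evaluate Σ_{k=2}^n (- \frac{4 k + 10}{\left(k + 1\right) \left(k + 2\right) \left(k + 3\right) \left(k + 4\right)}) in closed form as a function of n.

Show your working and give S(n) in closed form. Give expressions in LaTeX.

S(n) = \frac{2 \left(- n^{2} - 6 n + 7\right)}{15 \left(n^{2} + 6 n + 8\right)}

Step 1: r(k) = (k + 1)*(2*k + 7)/((k + 5)*(2*k + 5)).
Take A(k)=k + 1, B(k)=k + 5, C(k)=k + 5/2.
Need (k + 1)·f(k+1) − (k + 4)·f(k) = k + 5/2.
d = 3 from the (1,1,1) case.
Solve for f: f(k) = k*(k + 2)*(k + 4)/6 (degree 3 ≤ 3).
Get s_k = R·t_k = 2*k*(-k - 4)/(3*(k**2 + 4*k + 3)) with R(k) = B(k−1)f(k)/C(k) = k*(k + 2)*(k + 4)**2/(3*(2*k + 5)).
s_(k+1) − s_k = 2*(-2*k - 5)/(k**4 + 10*k**3 + 35*k**2 + 50*k + 24) = t_k.
Σ_(k=2)^n t_k = s_(n+1) − s_(2) = (2*(-n**2 - 6*n - 5)/(3*(n**2 + 6*n + 8))) − (-8/15), i.e. 2*(-n**2 - 6*n + 7)/(15*(n**2 + 6*n + 8)).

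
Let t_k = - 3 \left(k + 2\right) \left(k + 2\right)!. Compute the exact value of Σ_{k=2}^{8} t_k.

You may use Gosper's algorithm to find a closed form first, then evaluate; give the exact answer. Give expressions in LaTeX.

Σ = -119750328

Step 1: r(k) = (k + 3)**2/(k + 2).
So A=k + 3 and B=1, with C=k + 2.
Key eq: (k + 3)·f(k+1) = (1)·f(k) + (k + 2).
Degrees (1,0,1) ⇒ d ≤ 0.
Solving with deg f ≤ 0: f(k) = 1.
Get s_k = R·t_k = -3*factorial(k + 2) with R(k) = B(k−1)f(k)/C(k) = 1/(k + 2).
s_(k+1) − s_k = -3*(k + 2)*factorial(k + 2) = t_k.
Evaluate s at k=9 and k=2: -119750400 and -72; difference -119750328.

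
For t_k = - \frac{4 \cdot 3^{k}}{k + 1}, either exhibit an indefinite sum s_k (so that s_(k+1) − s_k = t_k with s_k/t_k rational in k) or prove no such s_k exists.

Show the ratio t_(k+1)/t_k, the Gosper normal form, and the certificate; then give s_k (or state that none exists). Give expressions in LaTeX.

Compute t_(k+1)/t_k: get 3*(k + 1)/(k + 2).
Normal form (A,B,C) = (3*k + 3, k + 2, 1).
Solve (3*k + 3)·f(k+1) − (k + 1)·f(k) = 1.
From deg A=1, deg B=1, deg C=0: d=-1.
deg f ≤ -1 is impossible — no certificate.

no hypergeometric antidifference exists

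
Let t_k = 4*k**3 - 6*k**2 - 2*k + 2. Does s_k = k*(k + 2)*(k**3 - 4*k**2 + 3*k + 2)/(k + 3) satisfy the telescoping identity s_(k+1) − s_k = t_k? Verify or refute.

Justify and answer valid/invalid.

Invalid: residual (-3*k**4 - 10*k**3 + 23*k**2 + 6*k - 6)/(k**2 + 7*k + 12) ≠ 0.

s_(k+1) = (k + 1)*(k + 3)*(3*k + (k + 1)**3 - 4*(k + 1)**2 + 5)/(k + 4)
s_(k+1) − s_k = (4*k**5 + 19*k**4 - 6*k**3 - 61*k**2 - 4*k + 18)/(k**2 + 7*k + 12)
(s_(k+1) − s_k) − t_k = (-3*k**4 - 10*k**3 + 23*k**2 + 6*k - 6)/(k**2 + 7*k + 12)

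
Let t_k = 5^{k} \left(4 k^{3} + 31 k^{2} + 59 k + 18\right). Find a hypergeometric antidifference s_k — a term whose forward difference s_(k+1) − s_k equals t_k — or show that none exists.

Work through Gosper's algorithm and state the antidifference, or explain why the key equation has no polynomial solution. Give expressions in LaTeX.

s_k = 5^{k} \left(k^{3} + 4 k^{2} + k - 3\right)

t_(k+1)/t_k = 5*(4*k**3 + 43*k**2 + 133*k + 112)/(4*k**3 + 31*k**2 + 59*k + 18).
So A=5 and B=1, with C=k**3 + 31*k**2/4 + 59*k/4 + 9/2.
f must satisfy (5)·f(k+1) − (1)·f(k) = k**3 + 31*k**2/4 + 59*k/4 + 9/2.
deg f ≤ 3 (via 0,0,3).
Match coefficients ⇒ f(k) = (k**3 + 4*k**2 + k - 3)/4.
Then R = B(k−1)f/C = (k**3 + 4*k**2 + k - 3)/(4*k**3 + 31*k**2 + 59*k + 18), so s_k = R(k)·t_k = 5**k*(k**3 + 4*k**2 + k - 3).
Δs = 5**k*(4*k**3 + 31*k**2 + 59*k + 18), as required.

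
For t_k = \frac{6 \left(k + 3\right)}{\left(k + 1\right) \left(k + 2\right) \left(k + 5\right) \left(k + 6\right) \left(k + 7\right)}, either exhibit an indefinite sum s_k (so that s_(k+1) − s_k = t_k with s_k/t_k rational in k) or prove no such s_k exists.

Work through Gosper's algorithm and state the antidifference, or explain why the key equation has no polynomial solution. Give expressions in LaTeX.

s_k = \frac{k \left(k^{2} + 12 k + 41\right)}{15 \left(k^{3} + 12 k^{2} + 41 k + 30\right)}

Ratio r(k) = (k + 1)*(k + 4)*(k + 5)/((k + 3)**2*(k + 8)).
Take A(k)=k + 1, B(k)=k + 8, C(k)=k**3 + 10*k**2 + 33*k + 36.
Set up (k + 1)·f(k+1) − (k + 7)·f(k) − (k**3 + 10*k**2 + 33*k + 36) = 0.
deg f ≤ 6 (via 1,1,3).
Coefficient equations give f(k) = k*(k + 2)*(k + 3)*(k + 4)*(k**2 + 12*k + 41)/90.
Then R = B(k−1)f/C = k*(k + 2)*(k + 7)*(k**2 + 12*k + 41)/(90*(k + 3)), so s_k = R(k)·t_k = k*(k**2 + 12*k + 41)/(15*(k**3 + 12*k**2 + 41*k + 30)).
Verify: 6*(k + 3)/(k**5 + 21*k**4 + 163*k**3 + 567*k**2 + 844*k + 420) matches t_k.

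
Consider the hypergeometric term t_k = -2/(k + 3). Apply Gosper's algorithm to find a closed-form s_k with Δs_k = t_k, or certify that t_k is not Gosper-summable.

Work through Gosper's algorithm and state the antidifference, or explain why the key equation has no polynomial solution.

r(k) = (k + 3)/(k + 4) after simplifying.
Normal form (A,B,C) = (k + 3, k + 4, 1).
f must satisfy (k + 3)·f(k+1) − (k + 3)·f(k) = 1.
deg f ≤ 0 (via 1,1,0).
Put f(k) = c0: A·f(k+1) − B(k−1)·f(k) − C = -1; need -1 = 0 — inconsistent ⇒ no f, not summable.

no hypergeometric antidifference exists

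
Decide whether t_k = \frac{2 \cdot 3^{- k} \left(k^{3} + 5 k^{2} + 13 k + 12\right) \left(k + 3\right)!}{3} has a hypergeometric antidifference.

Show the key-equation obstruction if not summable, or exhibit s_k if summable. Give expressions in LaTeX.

Yes. s_k = 2 \cdot 3^{- k} k \left(k + 2\right) \left(k + 3\right)!.

r(k) = (k**4 + 12*k**3 + 58*k**2 + 135*k + 124)/(3*(k**3 + 5*k**2 + 13*k + 12)) after simplifying.
So A=k/3 + 4/3 and B=1, with C=k**3 + 5*k**2 + 13*k + 12.
Need (k/3 + 4/3)·f(k+1) − (1)·f(k) = k**3 + 5*k**2 + 13*k + 12.
Degrees (1,0,3) ⇒ d ≤ 2.
Solve for f: f(k) = 3*k*(k + 2) (degree 2 ≤ 2).
Get s_k = R·t_k = 2*k*(k + 2)*factorial(k + 3)/3**k with R(k) = B(k−1)f(k)/C(k) = 3*k*(k + 2)/(k**3 + 5*k**2 + 13*k + 12).
s_(k+1) − s_k = 2*(k**3 + 5*k**2 + 13*k + 12)*factorial(k + 3)/(3*3**k) = t_k.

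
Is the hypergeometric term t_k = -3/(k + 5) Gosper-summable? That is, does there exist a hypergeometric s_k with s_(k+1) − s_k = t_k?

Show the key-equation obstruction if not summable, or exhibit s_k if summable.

No — t_k has no hypergeometric antidifference.

Compute t_(k+1)/t_k: get (k + 5)/(k + 6).
A = k + 5, B = k + 6, C = 1.
Need (k + 5)·f(k+1) − (k + 5)·f(k) = 1.
From deg A=1, deg B=1, deg C=0: d=0.
Put f(k) = c0: A·f(k+1) − B(k−1)·f(k) − C = -1; need -1 = 0 — inconsistent ⇒ no f, not summable.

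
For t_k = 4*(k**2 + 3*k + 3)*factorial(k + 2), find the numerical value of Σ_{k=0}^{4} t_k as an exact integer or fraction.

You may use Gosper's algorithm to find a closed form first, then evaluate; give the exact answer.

Compute t_(k+1)/t_k: get (k + 3)*(3*k + (k + 1)**2 + 6)/(k**2 + 3*k + 3).
Gosper form: A/B · C(k+1)/C(k) with A=k + 3, B=1, C=k**2 + 3*k + 3.
Key eq: (k + 3)·f(k+1) = (1)·f(k) + (k**2 + 3*k + 3).
d = 1 from the (1,0,2) case.
A polynomial solution: f(k) = k.
Certificate R = B(k−1)f/C = k/(k**2 + 3*k + 3) gives s_k = 4*k*factorial(k + 2).
s_(k+1) − s_k = 4*(k**2 + 3*k + 3)*factorial(k + 2) = t_k.
Evaluate s at k=5 and k=0: 100800 and 0; difference 100800.

Σ = 100800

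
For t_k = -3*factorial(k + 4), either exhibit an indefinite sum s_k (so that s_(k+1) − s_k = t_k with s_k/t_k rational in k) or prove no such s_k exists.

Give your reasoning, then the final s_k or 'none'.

none (Gosper's algorithm certifies no s_k)

Compute t_(k+1)/t_k: get k + 5.
So A=k + 5 and B=1, with C=1.
Solve (k + 5)·f(k+1) − (1)·f(k) = 1.
Bound: deg f ≤ -1.
Negative degree bound (-1): no f exists, t_k not Gosper-summable.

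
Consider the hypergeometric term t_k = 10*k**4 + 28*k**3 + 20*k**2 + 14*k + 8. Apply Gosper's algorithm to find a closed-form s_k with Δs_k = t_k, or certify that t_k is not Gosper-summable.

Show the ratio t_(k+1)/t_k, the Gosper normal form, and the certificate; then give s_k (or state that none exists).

s_k = 2*k*(k**4 + k**3 - 2*k**2 + 2*k + 2)

The ratio is (5*k**4 + 34*k**3 + 82*k**2 + 89*k + 40)/(5*k**4 + 14*k**3 + 10*k**2 + 7*k + 4).
Gosper form: A/B · C(k+1)/C(k) with A=1, B=1, C=k**4 + 14*k**3/5 + 2*k**2 + 7*k/5 + 4/5.
Need (1)·f(k+1) − (1)·f(k) = k**4 + 14*k**3/5 + 2*k**2 + 7*k/5 + 4/5.
deg f ≤ 5 (via 0,0,4).
A polynomial solution: f(k) = k*(k**4 + k**3 - 2*k**2 + 2*k + 2)/5.
Certificate R = B(k−1)f/C = k*(k**4 + k**3 - 2*k**2 + 2*k + 2)/(5*k**4 + 14*k**3 + 10*k**2 + 7*k + 4) gives s_k = 2*k*(k**4 + k**3 - 2*k**2 + 2*k + 2).
Δs = 10*k**4 + 28*k**3 + 20*k**2 + 14*k + 8, as required.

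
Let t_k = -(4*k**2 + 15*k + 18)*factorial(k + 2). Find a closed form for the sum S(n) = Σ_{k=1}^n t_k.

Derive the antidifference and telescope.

t_(k+1)/t_k = (k + 3)*(15*k + 4*(k + 1)**2 + 33)/(4*k**2 + 15*k + 18).
Factor: A=k + 3; B=1; C=k**2 + 15*k/4 + 9/2.
Need (k + 3)·f(k+1) − (1)·f(k) = k**2 + 15*k/4 + 9/2.
Bound: deg f ≤ 1.
Coefficient equations give f(k) = (4*k + 3)/4.
Certificate R = B(k−1)f/C = (4*k + 3)/(4*k**2 + 15*k + 18) gives s_k = -(4*k + 3)*factorial(k + 2).
Verify: -(4*k**2 + 15*k + 18)*factorial(k + 2) matches t_k.
Evaluate: s_(n+1) = -(4*n + 7)*factorial(n + 3); subtract s_(1) = -42 ⇒ S(n) = -4*n*factorial(n + 3) - 7*factorial(n + 3) + 42.

S(n) = -4*n*factorial(n + 3) - 7*factorial(n + 3) + 42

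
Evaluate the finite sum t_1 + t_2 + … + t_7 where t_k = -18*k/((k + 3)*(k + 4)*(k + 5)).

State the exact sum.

Σ = -21/22

Step 1: r(k) = (k + 1)*(k + 3)/(k*(k + 6)).
Factor: A=k + 3; B=k + 6; C=k.
Key eq: (k + 3)·f(k+1) = (k + 5)·f(k) + (k).
Degrees (1,1,1) ⇒ d ≤ 2.
Solving with deg f ≤ 2: f(k) = k*(k - 1)/8.
So s_k = (B(k−1)f/C)·t_k = ((k - 1)*(k + 5)/8)·t_k = 9*k*(1 - k)/(4*(k + 3)*(k + 4)).
Δs = -18*k/(k**3 + 12*k**2 + 47*k + 60), as required.
Evaluate s at k=8 and k=1: -21/22 and 0; difference -21/22.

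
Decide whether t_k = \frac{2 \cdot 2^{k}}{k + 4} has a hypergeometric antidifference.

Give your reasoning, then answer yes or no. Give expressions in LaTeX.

No; the degree bound rules out any f.

r(k) = 2*(k + 4)/(k + 5) after simplifying.
So A=2*k + 8 and B=k + 5, with C=1.
f must satisfy (2*k + 8)·f(k+1) − (k + 4)·f(k) = 1.
From deg A=1, deg B=1, deg C=0: d=-1.
deg f ≤ -1 is impossible — no certificate.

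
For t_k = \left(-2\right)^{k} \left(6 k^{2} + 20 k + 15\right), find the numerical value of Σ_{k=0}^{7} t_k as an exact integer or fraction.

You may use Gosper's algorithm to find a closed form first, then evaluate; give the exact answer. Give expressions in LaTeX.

r(k) = 2*(-6*k**2 - 32*k - 41)/(6*k**2 + 20*k + 15) after simplifying.
Take A(k)=-2, B(k)=1, C(k)=k**2 + 10*k/3 + 5/2.
Key eq: (-2)·f(k+1) = (1)·f(k) + (k**2 + 10*k/3 + 5/2).
deg f ≤ 2 (via 0,0,2).
Match coefficients ⇒ f(k) = -(2*k**2 + 4*k + 1)/6.
Then R = B(k−1)f/C = -(2*k**2 + 4*k + 1)/(6*k**2 + 20*k + 15), so s_k = R(k)·t_k = (-2)**k*(-2*k**2 - 4*k - 1).
Δs = (-2)**k*(6*k**2 + 20*k + 15), as required.
Evaluate s at k=8 and k=0: -41216 and -1; difference -41215.

Σ = -41215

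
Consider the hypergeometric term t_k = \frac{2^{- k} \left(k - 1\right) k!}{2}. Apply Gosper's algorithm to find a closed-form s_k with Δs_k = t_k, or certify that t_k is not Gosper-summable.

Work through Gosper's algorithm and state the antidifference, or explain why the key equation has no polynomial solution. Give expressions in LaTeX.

s_k = 2^{- k} k!

Step 1: r(k) = k*(k + 1)/(2*(k - 1)).
Normal form (A,B,C) = (k/2 + 1/2, 1, k - 1).
f must satisfy (k/2 + 1/2)·f(k+1) − (1)·f(k) = k - 1.
Bound: deg f ≤ 0.
Match coefficients ⇒ f(k) = 2.
R(k) = B(k−1)·f(k)/C(k) = 2/(k - 1); s_k = R·t_k = factorial(k)/2**k.
Check: Δs_k = (k - 1)*factorial(k)/(2*2**k). ✓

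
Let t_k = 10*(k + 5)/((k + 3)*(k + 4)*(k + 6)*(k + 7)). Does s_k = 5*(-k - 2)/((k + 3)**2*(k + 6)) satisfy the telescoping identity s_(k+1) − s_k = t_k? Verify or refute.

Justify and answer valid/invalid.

s_(k+1) = 5*(-k - 3)/((k + 4)**2*(k + 7))
s_(k+1) − s_k = 5*(2*k**3 + 21*k**2 + 67*k + 62)/(k**6 + 27*k**5 + 297*k**4 + 1705*k**3 + 5394*k**2 + 8928*k + 6048)
(s_(k+1) − s_k) − t_k = 5*(-3*k**2 - 27*k - 58)/(k**6 + 27*k**5 + 297*k**4 + 1705*k**3 + 5394*k**2 + 8928*k + 6048)

Invalid: residual 5*(-3*k**2 - 27*k - 58)/(k**6 + 27*k**5 + 297*k**4 + 1705*k**3 + 5394*k**2 + 8928*k + 6048) ≠ 0.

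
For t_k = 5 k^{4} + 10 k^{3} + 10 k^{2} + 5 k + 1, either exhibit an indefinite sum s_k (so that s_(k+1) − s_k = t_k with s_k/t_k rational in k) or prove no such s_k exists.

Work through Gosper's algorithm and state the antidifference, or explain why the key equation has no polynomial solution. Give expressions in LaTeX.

Step 1: r(k) = (5*k**4 + 30*k**3 + 70*k**2 + 75*k + 31)/(5*k**4 + 10*k**3 + 10*k**2 + 5*k + 1).
Take A(k)=1, B(k)=1, C(k)=k**4 + 2*k**3 + 2*k**2 + k + 1/5.
Key eq: (1)·f(k+1) = (1)·f(k) + (k**4 + 2*k**3 + 2*k**2 + k + 1/5).
From deg A=0, deg B=0, deg C=4: d=5.
A polynomial solution: f(k) = k**5/5.
Certificate R = B(k−1)f/C = k**5/(5*k**4 + 10*k**3 + 10*k**2 + 5*k + 1) gives s_k = k**5.
Δs = -k**5 + (k + 1)**5, as required.

s_k = k^{5}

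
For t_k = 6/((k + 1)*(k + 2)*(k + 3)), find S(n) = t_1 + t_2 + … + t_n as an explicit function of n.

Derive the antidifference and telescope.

Ratio r(k) = (k + 1)/(k + 4).
So A=k + 1 and B=k + 4, with C=1.
Solve (k + 1)·f(k+1) − (k + 3)·f(k) = 1.
deg f ≤ 2 (via 1,1,0).
A polynomial solution: f(k) = k*(k + 3)/4.
So s_k = (B(k−1)f/C)·t_k = (k*(k + 3)**2/4)·t_k = 3*k*(k + 3)/(2*(k + 1)*(k + 2)).
Δs = 6/(k**3 + 6*k**2 + 11*k + 6), as required.
Evaluate: s_(n+1) = 3*(n**2 + 5*n + 4)/(2*(n**2 + 5*n + 6)); subtract s_(1) = 1 ⇒ S(n) = n*(n + 5)/(2*(n**2 + 5*n + 6)).

S(n) = n*(n + 5)/(2*(n**2 + 5*n + 6))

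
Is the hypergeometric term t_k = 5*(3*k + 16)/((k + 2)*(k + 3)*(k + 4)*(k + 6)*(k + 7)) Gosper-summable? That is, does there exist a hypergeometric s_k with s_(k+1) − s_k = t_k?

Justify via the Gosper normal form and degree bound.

Yes. s_k = 5*k*(k**2 + 11*k + 36)/(36*(k**3 + 11*k**2 + 36*k + 36)).

Ratio r(k) = (k + 2)*(k + 6)*(3*k + 19)/((k + 5)*(k + 8)*(3*k + 16)).
Take A(k)=k + 2, B(k)=k + 8, C(k)=k**2 + 31*k/3 + 80/3.
Key eq: (k + 2)·f(k+1) = (k + 7)·f(k) + (k**2 + 31*k/3 + 80/3).
Bound: deg f ≤ 5.
Coefficient equations give f(k) = k*(k + 4)*(k + 5)*(k**2 + 11*k + 36)/108.
R(k) = B(k−1)·f(k)/C(k) = k*(k + 4)*(k + 7)*(k**2 + 11*k + 36)/(36*(3*k + 16)); s_k = R·t_k = 5*k*(k**2 + 11*k + 36)/(36*(k**3 + 11*k**2 + 36*k + 36)).
Δs = 5*(3*k + 16)/(k**5 + 22*k**4 + 185*k**3 + 740*k**2 + 1404*k + 1008), as required.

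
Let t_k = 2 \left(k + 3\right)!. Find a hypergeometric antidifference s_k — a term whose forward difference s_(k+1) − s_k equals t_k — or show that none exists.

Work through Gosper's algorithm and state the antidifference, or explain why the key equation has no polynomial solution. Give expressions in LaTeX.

none — t_k is not Gosper-summable

Step 1: r(k) = k + 4.
A = k + 4, B = 1, C = 1.
Need (k + 4)·f(k+1) − (1)·f(k) = 1.
deg f ≤ -1 (via 1,0,0).
Negative degree bound (-1): no f exists, t_k not Gosper-summable.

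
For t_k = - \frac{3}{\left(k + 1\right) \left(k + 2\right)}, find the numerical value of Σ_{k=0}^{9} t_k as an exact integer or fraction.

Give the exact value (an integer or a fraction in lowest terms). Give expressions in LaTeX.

Step 1: r(k) = (k + 1)/(k + 3).
Gosper form: A/B · C(k+1)/C(k) with A=k + 1, B=k + 3, C=1.
Set up (k + 1)·f(k+1) − (k + 2)·f(k) − (1) = 0.
deg f ≤ 1 (via 1,1,0).
Match coefficients ⇒ f(k) = k.
Then R = B(k−1)f/C = k*(k + 2), so s_k = R(k)·t_k = -3*k/(k + 1).
Verify: -3/(k**2 + 3*k + 2) matches t_k.
Σ_(k=0)^(9) t_k = s_(10) − s_(0) = -30/11 − (0) = -30/11.

Σ = -30/11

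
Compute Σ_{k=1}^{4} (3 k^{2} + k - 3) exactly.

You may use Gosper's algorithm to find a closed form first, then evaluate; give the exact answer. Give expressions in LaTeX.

Σ = 88

r(k) = (k + 3*(k + 1)**2 - 2)/(3*k**2 + k - 3) after simplifying.
So A=1 and B=1, with C=k**2 + k/3 - 1.
Key eq: (1)·f(k+1) = (1)·f(k) + (k**2 + k/3 - 1).
d = 3 from the (0,0,2) case.
Solve for f: f(k) = k*(k**2 - k - 3)/3 (degree 3 ≤ 3).
Certificate R = B(k−1)f/C = k*(k**2 - k - 3)/(3*k**2 + k - 3) gives s_k = k*(k**2 - k - 3).
Check: Δs_k = 3*k**2 + k - 3. ✓
Telescoping: Σ = s_(5) − s_(1) = 85 − (-3) = 88.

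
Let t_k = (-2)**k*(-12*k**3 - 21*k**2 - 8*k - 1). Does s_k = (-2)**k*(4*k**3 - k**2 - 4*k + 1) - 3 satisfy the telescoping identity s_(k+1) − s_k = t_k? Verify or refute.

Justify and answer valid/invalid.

s_(k+1) = (-2)**(k + 1)*(-4*k + 4*(k + 1)**3 - (k + 1)**2 - 3) - 3
s_(k+1) − s_k = (-2)**k*(-12*k**3 - 21*k**2 - 8*k - 1)
(s_(k+1) − s_k) − t_k = 0

valid (s_(k+1) − s_k reduces to t_k)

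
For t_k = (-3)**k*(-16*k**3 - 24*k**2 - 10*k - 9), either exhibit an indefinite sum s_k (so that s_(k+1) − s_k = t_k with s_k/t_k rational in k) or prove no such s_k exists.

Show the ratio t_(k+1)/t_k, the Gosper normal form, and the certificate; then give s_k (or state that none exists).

r(k) = 3*(-16*k**3 - 72*k**2 - 106*k - 59)/(16*k**3 + 24*k**2 + 10*k + 9) after simplifying.
Take A(k)=-3, B(k)=1, C(k)=k**3 + 3*k**2/2 + 5*k/8 + 9/16.
f must satisfy (-3)·f(k+1) − (1)·f(k) = k**3 + 3*k**2/2 + 5*k/8 + 9/16.
d = 3 from the (0,0,3) case.
Match coefficients ⇒ f(k) = -(4*k**3 - 3*k**2 - 2*k + 3)/16.
Certificate R = B(k−1)f/C = -(4*k**3 - 3*k**2 - 2*k + 3)/(16*k**3 + 24*k**2 + 10*k + 9) gives s_k = (-3)**k*(4*k**3 - 3*k**2 - 2*k + 3).
Check: Δs_k = (-3)**k*(-16*k**3 - 24*k**2 - 10*k - 9). ✓

s_k = (-3)**k*(4*k**3 - 3*k**2 - 2*k + 3)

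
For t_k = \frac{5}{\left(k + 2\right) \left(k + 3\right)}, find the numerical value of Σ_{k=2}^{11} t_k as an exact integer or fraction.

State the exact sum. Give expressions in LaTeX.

Σ = 25/28

Step 1: r(k) = (k + 2)/(k + 4).
A = k + 2, B = k + 4, C = 1.
Set up (k + 2)·f(k+1) − (k + 3)·f(k) − (1) = 0.
deg f ≤ 1 (via 1,1,0).
Solve for f: f(k) = k/2 (degree 1 ≤ 1).
So s_k = (B(k−1)f/C)·t_k = (k*(k + 3)/2)·t_k = 5*k/(2*(k + 2)).
Verify: 5/(k**2 + 5*k + 6) matches t_k.
Sum = s_(12) − s_(2); s_(12) = 15/7, s_(2) = 5/4 ⇒ 25/28.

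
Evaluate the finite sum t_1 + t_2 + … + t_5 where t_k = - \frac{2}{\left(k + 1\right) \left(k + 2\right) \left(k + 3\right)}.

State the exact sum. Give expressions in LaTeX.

Σ = -25/168

The ratio is (k + 1)/(k + 4).
Normal form (A,B,C) = (k + 1, k + 4, 1).
f must satisfy (k + 1)·f(k+1) − (k + 3)·f(k) = 1.
deg f ≤ 2 (via 1,1,0).
Match coefficients ⇒ f(k) = k*(k + 3)/4.
R(k) = B(k−1)·f(k)/C(k) = k*(k + 3)**2/4; s_k = R·t_k = k*(-k - 3)/(2*(k + 1)*(k + 2)).
Δs = -2/(k**3 + 6*k**2 + 11*k + 6), as required.
Telescoping: Σ = s_(6) − s_(1) = -27/56 − (-1/3) = -25/168.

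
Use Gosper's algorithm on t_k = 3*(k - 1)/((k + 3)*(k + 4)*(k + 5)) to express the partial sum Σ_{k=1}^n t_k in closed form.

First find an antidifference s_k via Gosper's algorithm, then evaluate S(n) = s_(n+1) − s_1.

Ratio r(k) = k*(k + 3)/((k - 1)*(k + 6)).
A = k + 3, B = k + 6, C = k - 1.
f must satisfy (k + 3)·f(k+1) − (k + 5)·f(k) = k - 1.
d = 2 from the (1,1,1) case.
Match coefficients ⇒ f(k) = k*(k - 5)/12.
Certificate R = B(k−1)f/C = k*(k - 5)*(k + 5)/(12*(k - 1)) gives s_k = k*(k - 5)/(4*(k + 3)*(k + 4)).
s_(k+1) − s_k = 3*(k - 1)/(k**3 + 12*k**2 + 47*k + 60) = t_k.
s_(n+1) = (n**2 - 3*n - 4)/(4*(n**2 + 9*n + 20)) and s_(1) = -1/20, so S(n) = 3*n*(n - 1)/(10*(n**2 + 9*n + 20)).

S(n) = 3*n*(n - 1)/(10*(n**2 + 9*n + 20))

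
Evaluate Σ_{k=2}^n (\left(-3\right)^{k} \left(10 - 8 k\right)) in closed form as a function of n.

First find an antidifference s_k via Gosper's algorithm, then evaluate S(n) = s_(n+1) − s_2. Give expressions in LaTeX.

t_(k+1)/t_k = 3*(1 - 4*k)/(4*k - 5).
A = -3, B = 1, C = k - 5/4.
Key eq: (-3)·f(k+1) = (1)·f(k) + (k - 5/4).
d = 1 from the (0,0,1) case.
Solve for f: f(k) = -(k - 2)/4 (degree 1 ≤ 1).
Then R = B(k−1)f/C = -(k - 2)/(4*k - 5), so s_k = R(k)·t_k = 2*(-3)**k*(k - 2).
Δs = (-3)**k*(10 - 8*k), as required.
Telescope: S(n) = s_(n+1) − s_(2) = 6*(-3)**n*(1 - n) − (0) = 6*(-3)**n*(1 - n).

S(n) = 6 \left(-3\right)^{n} \left(1 - n\right)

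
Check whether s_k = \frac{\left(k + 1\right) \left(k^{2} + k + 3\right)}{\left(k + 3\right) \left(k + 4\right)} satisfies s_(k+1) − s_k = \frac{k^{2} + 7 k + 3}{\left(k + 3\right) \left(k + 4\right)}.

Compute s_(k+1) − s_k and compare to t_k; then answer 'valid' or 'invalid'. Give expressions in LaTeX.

Invalid: residual - \frac{18 k}{k^{3} + 12 k^{2} + 47 k + 60} ≠ 0.

s_(k+1) = (k + 2)*(k + (k + 1)**2 + 4)/((k + 4)*(k + 5))
s_(k+1) − s_k = (k**3 + 12*k**2 + 20*k + 15)/(k**3 + 12*k**2 + 47*k + 60)
(s_(k+1) − s_k) − t_k = -18*k/(k**3 + 12*k**2 + 47*k + 60)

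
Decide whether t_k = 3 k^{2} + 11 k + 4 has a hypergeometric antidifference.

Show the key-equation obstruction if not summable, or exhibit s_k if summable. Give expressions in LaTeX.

Step 1: r(k) = (3*k**2 + 17*k + 18)/(3*k**2 + 11*k + 4).
Factor: A=1; B=1; C=k**2 + 11*k/3 + 4/3.
Solve (1)·f(k+1) − (1)·f(k) = k**2 + 11*k/3 + 4/3.
deg f ≤ 3 (via 0,0,2).
Solve for f: f(k) = k*(k**2 + 4*k - 1)/3 (degree 3 ≤ 3).
So s_k = (B(k−1)f/C)·t_k = (k*(k**2 + 4*k - 1)/(3*k**2 + 11*k + 4))·t_k = k*(k**2 + 4*k - 1).
Check: Δs_k = 3*k**2 + 11*k + 4. ✓

Yes. s_k = k \left(k^{2} + 4 k - 1\right).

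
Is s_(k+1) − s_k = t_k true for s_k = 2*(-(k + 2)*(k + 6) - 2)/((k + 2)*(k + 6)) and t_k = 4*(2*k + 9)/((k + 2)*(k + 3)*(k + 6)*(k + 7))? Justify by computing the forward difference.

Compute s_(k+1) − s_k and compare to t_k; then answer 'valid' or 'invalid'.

s_(k+1) = 2*(-(k + 3)*(k + 7) - 2)/((k + 3)*(k + 7))
s_(k+1) − s_k = 4*(2*k + 9)/(k**4 + 18*k**3 + 113*k**2 + 288*k + 252)
(s_(k+1) − s_k) − t_k = 0

valid (s_(k+1) − s_k reduces to t_k)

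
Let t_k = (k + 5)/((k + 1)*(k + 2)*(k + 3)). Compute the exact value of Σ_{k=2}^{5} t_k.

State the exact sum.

t_(k+1)/t_k = (k + 1)*(k + 6)/((k + 4)*(k + 5)).
Factor: A=k + 1; B=k + 4; C=k + 5.
f must satisfy (k + 1)·f(k+1) − (k + 3)·f(k) = k + 5.
d = 2 from the (1,1,1) case.
Solving with deg f ≤ 2: f(k) = k*(3*k + 7)/2.
Get s_k = R·t_k = k*(3*k + 7)/(2*(k + 1)*(k + 2)) with R(k) = B(k−1)f(k)/C(k) = k*(k + 3)*(3*k + 7)/(2*(k + 5)).
Δs = (k + 5)/(k**3 + 6*k**2 + 11*k + 6), as required.
Σ_(k=2)^(5) t_k = s_(6) − s_(2) = 75/56 − (13/12) = 43/168.

Σ = 43/168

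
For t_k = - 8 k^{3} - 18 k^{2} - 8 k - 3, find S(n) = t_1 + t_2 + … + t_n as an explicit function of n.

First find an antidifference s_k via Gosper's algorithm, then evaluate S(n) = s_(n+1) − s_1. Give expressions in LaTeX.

The ratio is (8*k**3 + 42*k**2 + 68*k + 37)/(8*k**3 + 18*k**2 + 8*k + 3).
Normal form (A,B,C) = (1, 1, k**3 + 9*k**2/4 + k + 3/8).
Key eq: (1)·f(k+1) = (1)·f(k) + (k**3 + 9*k**2/4 + k + 3/8).
From deg A=0, deg B=0, deg C=3: d=4.
Coefficient equations give f(k) = k*(k + 2)*(2*k**2 - 2*k + 1)/8.
R(k) = B(k−1)·f(k)/C(k) = k*(k + 2)*(2*k**2 - 2*k + 1)/(8*k**3 + 18*k**2 + 8*k + 3); s_k = R·t_k = k*(-2*k**3 - 2*k**2 + 3*k - 2).
Verify: -8*k**3 - 18*k**2 - 8*k - 3 matches t_k.
s_(n+1) = -2*n**4 - 10*n**3 - 15*n**2 - 10*n - 3 and s_(1) = -3, so S(n) = n*(-2*n**3 - 10*n**2 - 15*n - 10).

S(n) = n \left(- 2 n^{3} - 10 n^{2} - 15 n - 10\right)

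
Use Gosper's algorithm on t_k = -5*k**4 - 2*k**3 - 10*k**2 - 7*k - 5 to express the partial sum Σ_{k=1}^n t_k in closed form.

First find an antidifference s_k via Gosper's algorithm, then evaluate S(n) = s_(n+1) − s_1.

r(k) = (5*k**4 + 22*k**3 + 46*k**2 + 53*k + 29)/(5*k**4 + 2*k**3 + 10*k**2 + 7*k + 5) after simplifying.
Factor: A=1; B=1; C=k**4 + 2*k**3/5 + 2*k**2 + 7*k/5 + 1.
Solve (1)·f(k+1) − (1)·f(k) = k**4 + 2*k**3/5 + 2*k**2 + 7*k/5 + 1.
d = 5 from the (0,0,4) case.
Coefficient equations give f(k) = k*(k**4 - 2*k**3 + 4*k**2 - k + 3)/5.
Certificate R = B(k−1)f/C = k*(k**4 - 2*k**3 + 4*k**2 - k + 3)/(5*k**4 + 2*k**3 + 10*k**2 + 7*k + 5) gives s_k = k*(-k**4 + 2*k**3 - 4*k**2 + k - 3).
Check: Δs_k = -5*k**4 - 2*k**3 - 10*k**2 - 7*k - 5. ✓
s_(n+1) = -n**5 - 3*n**4 - 6*n**3 - 9*n**2 - 10*n - 5 and s_(1) = -5, so S(n) = n*(-n**4 - 3*n**3 - 6*n**2 - 9*n - 10).

S(n) = n*(-n**4 - 3*n**3 - 6*n**2 - 9*n - 10)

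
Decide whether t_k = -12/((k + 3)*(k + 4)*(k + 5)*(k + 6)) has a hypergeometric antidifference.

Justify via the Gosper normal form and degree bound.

Yes. s_k = k*(-k**2 - 12*k - 47)/(15*(k + 3)*(k + 4)*(k + 5)).

r(k) = (k + 3)/(k + 7) after simplifying.
Normal form (A,B,C) = (k + 3, k + 7, 1).
Need (k + 3)·f(k+1) − (k + 6)·f(k) = 1.
d = 3 from the (1,1,0) case.
Solve for f: f(k) = k*(k**2 + 12*k + 47)/180 (degree 3 ≤ 3).
So s_k = (B(k−1)f/C)·t_k = (k*(k + 6)*(k**2 + 12*k + 47)/180)·t_k = k*(-k**2 - 12*k - 47)/(15*(k + 3)*(k + 4)*(k + 5)).
Check: Δs_k = -12/(k**4 + 18*k**3 + 119*k**2 + 342*k + 360). ✓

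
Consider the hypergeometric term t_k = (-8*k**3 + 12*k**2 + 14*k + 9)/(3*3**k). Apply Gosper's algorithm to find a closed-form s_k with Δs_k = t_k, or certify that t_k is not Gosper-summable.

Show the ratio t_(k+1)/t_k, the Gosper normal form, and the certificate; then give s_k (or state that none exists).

s_k = (4*k**3 - k - 3)/3**k

r(k) = (8*k**3 + 12*k**2 - 14*k - 27)/(3*(8*k**3 - 12*k**2 - 14*k - 9)) after simplifying.
Normal form (A,B,C) = (1/3, 1, k**3 - 3*k**2/2 - 7*k/4 - 9/8).
Key eq: (1/3)·f(k+1) = (1)·f(k) + (k**3 - 3*k**2/2 - 7*k/4 - 9/8).
Bound: deg f ≤ 3.
Solve for f: f(k) = -3*(k - 1)*(4*k**2 + 4*k + 3)/8 (degree 3 ≤ 3).
R(k) = B(k−1)·f(k)/C(k) = -3*(k - 1)*(4*k**2 + 4*k + 3)/(8*k**3 - 12*k**2 - 14*k - 9); s_k = R·t_k = (4*k**3 - k - 3)/3**k.
s_(k+1) − s_k = (-8*k**3 + 12*k**2 + 14*k + 9)/(3*3**k) = t_k.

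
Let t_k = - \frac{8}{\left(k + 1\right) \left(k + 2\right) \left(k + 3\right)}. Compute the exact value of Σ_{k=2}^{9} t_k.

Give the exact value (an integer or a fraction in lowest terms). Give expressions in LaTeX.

Σ = -10/33

r(k) = (k + 1)/(k + 4) after simplifying.
So A=k + 1 and B=k + 4, with C=1.
f must satisfy (k + 1)·f(k+1) − (k + 3)·f(k) = 1.
Bound: deg f ≤ 2.
Solving with deg f ≤ 2: f(k) = k*(k + 3)/4.
So s_k = (B(k−1)f/C)·t_k = (k*(k + 3)**2/4)·t_k = 2*k*(-k - 3)/((k + 1)*(k + 2)).
Δs = -8/(k**3 + 6*k**2 + 11*k + 6), as required.
Sum = s_(10) − s_(2); s_(10) = -65/33, s_(2) = -5/3 ⇒ -10/33.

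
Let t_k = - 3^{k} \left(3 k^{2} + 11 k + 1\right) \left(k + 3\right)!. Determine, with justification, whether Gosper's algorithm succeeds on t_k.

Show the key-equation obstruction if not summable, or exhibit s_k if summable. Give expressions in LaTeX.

r(k) = 3*(3*k**3 + 29*k**2 + 83*k + 60)/(3*k**2 + 11*k + 1) after simplifying.
Gosper form: A/B · C(k+1)/C(k) with A=3*k + 12, B=1, C=k**2 + 11*k/3 + 1/3.
Solve (3*k + 12)·f(k+1) − (1)·f(k) = k**2 + 11*k/3 + 1/3.
d = 1 from the (1,0,2) case.
Solving with deg f ≤ 1: f(k) = (k - 1)/3.
Certificate R = B(k−1)f/C = (k - 1)/(3*k**2 + 11*k + 1) gives s_k = -3**k*(k - 1)*factorial(k + 3).
Verify: -3**k*(3*k**2 + 11*k + 1)*factorial(k + 3) matches t_k.

Yes. s_k = - 3^{k} \left(k - 1\right) \left(k + 3\right)!.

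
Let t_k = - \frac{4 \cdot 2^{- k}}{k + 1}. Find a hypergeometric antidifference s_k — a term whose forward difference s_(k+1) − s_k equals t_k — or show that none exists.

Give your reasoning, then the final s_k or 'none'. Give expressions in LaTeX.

none — t_k is not Gosper-summable

The ratio is (k + 1)/(2*(k + 2)).
A = k/2 + 1/2, B = k + 2, C = 1.
f must satisfy (k/2 + 1/2)·f(k+1) − (k + 1)·f(k) = 1.
d = -1 from the (1,1,0) case.
Negative degree bound (-1): no f exists, t_k not Gosper-summable.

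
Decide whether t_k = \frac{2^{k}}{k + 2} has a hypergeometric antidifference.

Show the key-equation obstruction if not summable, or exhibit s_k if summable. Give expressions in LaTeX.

No — t_k has no hypergeometric antidifference.

t_(k+1)/t_k = 2*(k + 2)/(k + 3).
Factor: A=2*k + 4; B=k + 3; C=1.
Need (2*k + 4)·f(k+1) − (k + 2)·f(k) = 1.
From deg A=1, deg B=1, deg C=0: d=-1.
d = -1 < 0 ⇒ no nonzero polynomial f; not summable.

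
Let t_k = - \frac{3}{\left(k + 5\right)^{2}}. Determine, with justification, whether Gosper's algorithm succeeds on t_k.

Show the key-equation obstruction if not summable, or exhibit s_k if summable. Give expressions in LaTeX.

Compute t_(k+1)/t_k: get (k + 5)**2/(k + 6)**2.
So A=k**2 + 10*k + 25 and B=k**2 + 12*k + 36, with C=1.
Solve (k**2 + 10*k + 25)·f(k+1) − (k**2 + 10*k + 25)·f(k) = 1.
deg f ≤ 0 (via 2,2,0).
Generic f = c0 gives residual -1; -1 = 0 cannot hold, so t_k is not Gosper-summable.

No — t_k has no hypergeometric antidifference.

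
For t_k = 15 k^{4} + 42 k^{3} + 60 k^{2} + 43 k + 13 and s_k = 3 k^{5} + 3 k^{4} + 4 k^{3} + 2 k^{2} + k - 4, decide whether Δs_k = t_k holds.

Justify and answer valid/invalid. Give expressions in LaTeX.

s_(k+1) = 3*k**5 + 18*k**4 + 46*k**3 + 62*k**2 + 44*k + 9
s_(k+1) − s_k = 15*k**4 + 42*k**3 + 60*k**2 + 43*k + 13
(s_(k+1) − s_k) − t_k = 0

Valid — Δs_k = t_k.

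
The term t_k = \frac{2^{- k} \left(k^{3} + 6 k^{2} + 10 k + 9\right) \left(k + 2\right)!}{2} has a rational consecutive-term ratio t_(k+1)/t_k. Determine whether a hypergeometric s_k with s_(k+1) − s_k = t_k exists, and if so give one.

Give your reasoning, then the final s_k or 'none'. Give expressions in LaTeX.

Step 1: r(k) = (k**4 + 12*k**3 + 52*k**2 + 101*k + 78)/(2*(k**3 + 6*k**2 + 10*k + 9)).
A = k/2 + 3/2, B = 1, C = k**3 + 6*k**2 + 10*k + 9.
Solve (k/2 + 3/2)·f(k+1) − (1)·f(k) = k**3 + 6*k**2 + 10*k + 9.
deg f ≤ 2 (via 1,0,3).
Solve for f: f(k) = 2*(k**2 + 3*k - 3) (degree 2 ≤ 2).
Certificate R = B(k−1)f/C = 2*(k**2 + 3*k - 3)/(k**3 + 6*k**2 + 10*k + 9) gives s_k = (k**2 + 3*k - 3)*factorial(k + 2)/2**k.
s_(k+1) − s_k = (k**3 + 6*k**2 + 10*k + 9)*factorial(k + 2)/(2*2**k) = t_k.

s_k = 2^{- k} \left(k^{2} + 3 k - 3\right) \left(k + 2\right)!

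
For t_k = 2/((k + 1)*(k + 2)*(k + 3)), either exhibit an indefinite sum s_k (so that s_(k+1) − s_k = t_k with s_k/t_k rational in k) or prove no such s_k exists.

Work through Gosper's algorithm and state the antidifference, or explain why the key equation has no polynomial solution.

s_k = k*(k + 3)/(2*(k + 1)*(k + 2))

The ratio is (k + 1)/(k + 4).
Gosper form: A/B · C(k+1)/C(k) with A=k + 1, B=k + 4, C=1.
Solve (k + 1)·f(k+1) − (k + 3)·f(k) = 1.
Bound: deg f ≤ 2.
Solve for f: f(k) = k*(k + 3)/4 (degree 2 ≤ 2).
R(k) = B(k−1)·f(k)/C(k) = k*(k + 3)**2/4; s_k = R·t_k = k*(k + 3)/(2*(k + 1)*(k + 2)).
s_(k+1) − s_k = 2/(k**3 + 6*k**2 + 11*k + 6) = t_k.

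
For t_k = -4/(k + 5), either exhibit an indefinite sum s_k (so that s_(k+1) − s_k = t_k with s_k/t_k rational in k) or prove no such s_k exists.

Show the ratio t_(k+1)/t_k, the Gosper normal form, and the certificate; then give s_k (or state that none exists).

not Gosper-summable; s_k does not exist

Ratio r(k) = (k + 5)/(k + 6).
Take A(k)=k + 5, B(k)=k + 6, C(k)=1.
f must satisfy (k + 5)·f(k+1) − (k + 5)·f(k) = 1.
Bound: deg f ≤ 0.
Generic f = c0 gives residual -1; -1 = 0 cannot hold, so t_k is not Gosper-summable.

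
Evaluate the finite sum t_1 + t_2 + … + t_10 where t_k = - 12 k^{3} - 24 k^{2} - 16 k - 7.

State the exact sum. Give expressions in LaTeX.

Σ = -46490

Ratio r(k) = (12*k**3 + 60*k**2 + 100*k + 59)/(12*k**3 + 24*k**2 + 16*k + 7).
So A=1 and B=1, with C=k**3 + 2*k**2 + 4*k/3 + 7/12.
Set up (1)·f(k+1) − (1)·f(k) − (k**3 + 2*k**2 + 4*k/3 + 7/12) = 0.
deg f ≤ 4 (via 0,0,3).
Solve for f: f(k) = k*(3*k**3 + 2*k**2 - k + 3)/12 (degree 4 ≤ 4).
Certificate R = B(k−1)f/C = k*(3*k**3 + 2*k**2 - k + 3)/(12*k**3 + 24*k**2 + 16*k + 7) gives s_k = k*(-3*k**3 - 2*k**2 + k - 3).
s_(k+1) − s_k = -12*k**3 - 24*k**2 - 16*k - 7 = t_k.
Σ_(k=1)^(10) t_k = s_(11) − s_(1) = -46497 − (-7) = -46490.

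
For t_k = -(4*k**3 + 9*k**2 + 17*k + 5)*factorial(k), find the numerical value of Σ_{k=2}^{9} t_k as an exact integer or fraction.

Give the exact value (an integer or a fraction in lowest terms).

Σ = -1502323156

t_(k+1)/t_k = (4*k**4 + 25*k**3 + 68*k**2 + 82*k + 35)/(4*k**3 + 9*k**2 + 17*k + 5).
Normal form (A,B,C) = (k + 1, 1, k**3 + 9*k**2/4 + 17*k/4 + 5/4).
Need (k + 1)·f(k+1) − (1)·f(k) = k**3 + 9*k**2/4 + 17*k/4 + 5/4.
From deg A=1, deg B=0, deg C=3: d=2.
Solving with deg f ≤ 2: f(k) = (4*k**2 + k + 4)/4.
Certificate R = B(k−1)f/C = (4*k**2 + k + 4)/(4*k**3 + 9*k**2 + 17*k + 5) gives s_k = -(4*k**2 + k + 4)*factorial(k).
Δs = -(4*k**3 + 9*k**2 + 17*k + 5)*factorial(k), as required.
Sum = s_(10) − s_(2); s_(10) = -1502323200, s_(2) = -44 ⇒ -1502323156.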